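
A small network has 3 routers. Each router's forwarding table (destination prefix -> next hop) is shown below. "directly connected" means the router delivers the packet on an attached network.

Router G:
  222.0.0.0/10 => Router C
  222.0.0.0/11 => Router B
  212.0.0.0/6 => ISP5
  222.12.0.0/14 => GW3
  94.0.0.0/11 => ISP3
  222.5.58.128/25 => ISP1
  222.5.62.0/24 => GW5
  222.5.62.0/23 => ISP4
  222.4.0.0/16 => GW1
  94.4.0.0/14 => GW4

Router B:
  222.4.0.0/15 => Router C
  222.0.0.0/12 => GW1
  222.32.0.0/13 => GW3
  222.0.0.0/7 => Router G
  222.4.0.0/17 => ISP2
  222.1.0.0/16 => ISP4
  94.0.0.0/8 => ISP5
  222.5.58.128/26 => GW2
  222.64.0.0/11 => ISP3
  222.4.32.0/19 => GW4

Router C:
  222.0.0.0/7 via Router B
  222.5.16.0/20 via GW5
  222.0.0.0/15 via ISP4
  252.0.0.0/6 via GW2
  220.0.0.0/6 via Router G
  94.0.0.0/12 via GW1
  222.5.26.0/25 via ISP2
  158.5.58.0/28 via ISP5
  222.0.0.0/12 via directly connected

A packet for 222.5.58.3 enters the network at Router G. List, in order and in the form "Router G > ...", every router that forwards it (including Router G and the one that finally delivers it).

Router G > Router B > Router C

At Router G: longest match for 222.5.58.3 is 222.0.0.0/11 -> Router B
At Router B: longest match for 222.5.58.3 is 222.4.0.0/15 -> Router C
At Router C: longest match for 222.5.58.3 is 222.0.0.0/12 -> directly connected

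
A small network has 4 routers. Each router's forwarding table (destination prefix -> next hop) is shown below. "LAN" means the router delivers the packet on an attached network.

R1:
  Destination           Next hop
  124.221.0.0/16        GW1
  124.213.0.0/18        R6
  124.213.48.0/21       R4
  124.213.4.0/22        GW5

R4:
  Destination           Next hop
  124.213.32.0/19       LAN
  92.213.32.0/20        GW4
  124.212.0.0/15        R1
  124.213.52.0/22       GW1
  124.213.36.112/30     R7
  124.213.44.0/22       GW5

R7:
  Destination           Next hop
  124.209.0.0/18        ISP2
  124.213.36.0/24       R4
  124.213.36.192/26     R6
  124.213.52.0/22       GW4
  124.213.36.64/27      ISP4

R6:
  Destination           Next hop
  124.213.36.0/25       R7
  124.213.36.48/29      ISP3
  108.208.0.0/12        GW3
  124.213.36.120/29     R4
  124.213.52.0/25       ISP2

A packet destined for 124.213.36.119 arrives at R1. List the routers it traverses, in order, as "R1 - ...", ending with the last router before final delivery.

At R1: longest match for 124.213.36.119 is 124.213.0.0/18 -> R6
At R6: longest match for 124.213.36.119 is 124.213.36.0/25 -> R7
At R7: longest match for 124.213.36.119 is 124.213.36.0/24 -> R4
At R4: longest match for 124.213.36.119 is 124.213.32.0/19 -> LAN

R1 - R6 - R7 - R4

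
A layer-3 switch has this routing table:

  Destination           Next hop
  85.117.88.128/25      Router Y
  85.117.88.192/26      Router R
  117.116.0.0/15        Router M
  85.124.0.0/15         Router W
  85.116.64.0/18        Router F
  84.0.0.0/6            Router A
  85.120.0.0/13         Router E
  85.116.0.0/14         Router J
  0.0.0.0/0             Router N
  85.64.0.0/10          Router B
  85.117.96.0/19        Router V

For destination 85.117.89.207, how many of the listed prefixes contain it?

4

Prefixes containing 85.117.89.207:
  0.0.0.0/0 (default, matches everything)
  84.0.0.0/6 (84.0.0.0 - 87.255.255.255)
  85.64.0.0/10 (85.64.0.0 - 85.127.255.255)
  85.116.0.0/14 (85.116.0.0 - 85.119.255.255)
Total matching entries: 4.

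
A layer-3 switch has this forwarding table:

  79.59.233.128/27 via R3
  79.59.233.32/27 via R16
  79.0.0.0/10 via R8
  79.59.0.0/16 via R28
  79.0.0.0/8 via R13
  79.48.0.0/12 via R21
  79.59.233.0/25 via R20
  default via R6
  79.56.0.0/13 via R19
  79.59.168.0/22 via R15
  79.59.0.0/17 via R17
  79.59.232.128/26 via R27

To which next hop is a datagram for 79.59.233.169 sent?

R28

Routes whose prefix contains 79.59.233.169:
  0.0.0.0/0 (default, matches everything) -> R6
  79.0.0.0/8 (79.0.0.0 - 79.255.255.255) -> R13
  79.0.0.0/10 (79.0.0.0 - 79.63.255.255) -> R8
  79.48.0.0/12 (79.48.0.0 - 79.63.255.255) -> R21
  79.56.0.0/13 (79.56.0.0 - 79.63.255.255) -> R19
  79.59.0.0/16 (79.59.0.0 - 79.59.255.255) -> R28
More-specific entries that do NOT match:
  79.59.233.128/27 (79.59.233.128 - 79.59.233.159) does not contain 79.59.233.169
  79.59.233.32/27 (79.59.233.32 - 79.59.233.63) does not contain 79.59.233.169
  79.59.232.128/26 (79.59.232.128 - 79.59.232.191) does not contain 79.59.233.169
  79.59.233.0/25 (79.59.233.0 - 79.59.233.127) does not contain 79.59.233.169
  79.59.168.0/22 (79.59.168.0 - 79.59.171.255) does not contain 79.59.233.169
  79.59.0.0/17 (79.59.0.0 - 79.59.127.255) does not contain 79.59.233.169
Longest matching prefix is /16 -> next hop R28.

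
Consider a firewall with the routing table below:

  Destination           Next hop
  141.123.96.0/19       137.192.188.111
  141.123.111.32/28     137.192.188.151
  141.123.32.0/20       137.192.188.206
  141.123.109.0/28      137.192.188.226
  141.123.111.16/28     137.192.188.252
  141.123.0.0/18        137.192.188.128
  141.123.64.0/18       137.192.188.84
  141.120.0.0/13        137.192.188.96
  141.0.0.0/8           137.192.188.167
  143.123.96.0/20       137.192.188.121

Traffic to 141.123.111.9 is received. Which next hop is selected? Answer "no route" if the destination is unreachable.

Routes whose prefix contains 141.123.111.9:
  141.0.0.0/8 (141.0.0.0 - 141.255.255.255) -> 137.192.188.167
  141.120.0.0/13 (141.120.0.0 - 141.127.255.255) -> 137.192.188.96
  141.123.64.0/18 (141.123.64.0 - 141.123.127.255) -> 137.192.188.84
  141.123.96.0/19 (141.123.96.0 - 141.123.127.255) -> 137.192.188.111
More-specific entries that do NOT match:
  141.123.111.32/28 (141.123.111.32 - 141.123.111.47) does not contain 141.123.111.9
  141.123.109.0/28 (141.123.109.0 - 141.123.109.15) does not contain 141.123.111.9
  141.123.111.16/28 (141.123.111.16 - 141.123.111.31) does not contain 141.123.111.9
  141.123.32.0/20 (141.123.32.0 - 141.123.47.255) does not contain 141.123.111.9
  143.123.96.0/20 (143.123.96.0 - 143.123.111.255) does not contain 141.123.111.9
Longest matching prefix is /19 -> next hop 137.192.188.111.

137.192.188.111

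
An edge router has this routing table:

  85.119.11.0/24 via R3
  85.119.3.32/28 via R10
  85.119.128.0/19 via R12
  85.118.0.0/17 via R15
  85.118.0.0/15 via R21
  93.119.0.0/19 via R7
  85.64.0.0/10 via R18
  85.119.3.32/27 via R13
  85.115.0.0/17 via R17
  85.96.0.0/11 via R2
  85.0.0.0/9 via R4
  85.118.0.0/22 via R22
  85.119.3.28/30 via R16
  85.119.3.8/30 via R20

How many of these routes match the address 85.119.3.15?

Prefixes containing 85.119.3.15:
  85.0.0.0/9 (85.0.0.0 - 85.127.255.255)
  85.64.0.0/10 (85.64.0.0 - 85.127.255.255)
  85.96.0.0/11 (85.96.0.0 - 85.127.255.255)
  85.118.0.0/15 (85.118.0.0 - 85.119.255.255)
Total matching entries: 4.

4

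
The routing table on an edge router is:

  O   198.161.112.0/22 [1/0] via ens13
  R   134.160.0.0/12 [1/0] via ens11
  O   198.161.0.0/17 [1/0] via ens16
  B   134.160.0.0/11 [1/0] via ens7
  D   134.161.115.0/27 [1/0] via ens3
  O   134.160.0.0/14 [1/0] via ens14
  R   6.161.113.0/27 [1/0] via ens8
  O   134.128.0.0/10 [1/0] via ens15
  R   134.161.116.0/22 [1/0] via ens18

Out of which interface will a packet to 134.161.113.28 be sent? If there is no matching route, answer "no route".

Routes whose prefix contains 134.161.113.28:
  134.128.0.0/10 (134.128.0.0 - 134.191.255.255) -> ens15
  134.160.0.0/11 (134.160.0.0 - 134.191.255.255) -> ens7
  134.160.0.0/12 (134.160.0.0 - 134.175.255.255) -> ens11
  134.160.0.0/14 (134.160.0.0 - 134.163.255.255) -> ens14
More-specific entries that do NOT match:
  134.161.115.0/27 (134.161.115.0 - 134.161.115.31) does not contain 134.161.113.28
  6.161.113.0/27 (6.161.113.0 - 6.161.113.31) does not contain 134.161.113.28
  198.161.112.0/22 (198.161.112.0 - 198.161.115.255) does not contain 134.161.113.28
  134.161.116.0/22 (134.161.116.0 - 134.161.119.255) does not contain 134.161.113.28
  198.161.0.0/17 (198.161.0.0 - 198.161.127.255) does not contain 134.161.113.28
Longest matching prefix is /14 -> interface ens14.

ens14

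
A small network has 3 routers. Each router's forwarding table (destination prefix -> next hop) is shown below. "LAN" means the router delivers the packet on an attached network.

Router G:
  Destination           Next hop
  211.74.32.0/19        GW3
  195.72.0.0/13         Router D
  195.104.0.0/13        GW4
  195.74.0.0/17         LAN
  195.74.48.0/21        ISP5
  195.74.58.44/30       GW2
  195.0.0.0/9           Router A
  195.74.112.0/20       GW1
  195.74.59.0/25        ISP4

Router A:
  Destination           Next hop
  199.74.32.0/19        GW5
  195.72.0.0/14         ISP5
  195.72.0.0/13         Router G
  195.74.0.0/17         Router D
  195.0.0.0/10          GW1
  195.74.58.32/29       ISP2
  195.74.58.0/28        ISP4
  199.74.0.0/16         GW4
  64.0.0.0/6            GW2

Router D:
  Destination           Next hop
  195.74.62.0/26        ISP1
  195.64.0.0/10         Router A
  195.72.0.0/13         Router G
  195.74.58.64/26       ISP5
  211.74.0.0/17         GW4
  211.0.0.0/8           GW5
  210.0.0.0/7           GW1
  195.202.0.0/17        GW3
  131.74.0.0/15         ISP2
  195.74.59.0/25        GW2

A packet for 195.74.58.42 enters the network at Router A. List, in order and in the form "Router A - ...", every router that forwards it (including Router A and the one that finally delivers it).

Router A - Router D - Router G

At Router A: longest match for 195.74.58.42 is 195.74.0.0/17 -> Router D
At Router D: longest match for 195.74.58.42 is 195.72.0.0/13 -> Router G
At Router G: longest match for 195.74.58.42 is 195.74.0.0/17 -> LAN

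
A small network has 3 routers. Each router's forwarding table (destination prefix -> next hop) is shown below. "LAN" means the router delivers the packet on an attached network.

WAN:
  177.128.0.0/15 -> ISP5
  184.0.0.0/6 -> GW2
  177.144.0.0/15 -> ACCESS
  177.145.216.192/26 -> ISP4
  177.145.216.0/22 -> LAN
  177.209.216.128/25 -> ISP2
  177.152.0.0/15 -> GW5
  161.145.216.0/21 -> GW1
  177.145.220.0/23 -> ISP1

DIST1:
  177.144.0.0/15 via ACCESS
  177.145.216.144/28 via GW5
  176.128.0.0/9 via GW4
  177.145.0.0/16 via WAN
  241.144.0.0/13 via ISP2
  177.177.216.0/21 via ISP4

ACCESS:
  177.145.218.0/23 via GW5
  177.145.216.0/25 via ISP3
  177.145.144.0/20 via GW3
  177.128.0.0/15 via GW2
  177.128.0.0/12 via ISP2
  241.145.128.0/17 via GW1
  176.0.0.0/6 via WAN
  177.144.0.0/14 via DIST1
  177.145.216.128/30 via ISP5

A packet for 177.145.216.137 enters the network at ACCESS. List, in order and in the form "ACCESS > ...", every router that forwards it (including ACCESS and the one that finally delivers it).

ACCESS > DIST1 > WAN

At ACCESS: longest match for 177.145.216.137 is 177.144.0.0/14 -> DIST1
At DIST1: longest match for 177.145.216.137 is 177.145.0.0/16 -> WAN
At WAN: longest match for 177.145.216.137 is 177.145.216.0/22 -> LAN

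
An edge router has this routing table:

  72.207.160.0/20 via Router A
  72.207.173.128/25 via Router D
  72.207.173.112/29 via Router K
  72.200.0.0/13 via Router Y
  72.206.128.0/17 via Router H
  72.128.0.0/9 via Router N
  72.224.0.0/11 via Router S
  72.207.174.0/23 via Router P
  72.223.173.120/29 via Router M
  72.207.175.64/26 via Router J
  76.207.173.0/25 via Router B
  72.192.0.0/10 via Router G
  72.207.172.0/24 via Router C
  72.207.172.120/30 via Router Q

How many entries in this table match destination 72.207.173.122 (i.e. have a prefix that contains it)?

Prefixes containing 72.207.173.122:
  72.128.0.0/9 (72.128.0.0 - 72.255.255.255)
  72.192.0.0/10 (72.192.0.0 - 72.255.255.255)
  72.200.0.0/13 (72.200.0.0 - 72.207.255.255)
  72.207.160.0/20 (72.207.160.0 - 72.207.175.255)
Total matching entries: 4.

4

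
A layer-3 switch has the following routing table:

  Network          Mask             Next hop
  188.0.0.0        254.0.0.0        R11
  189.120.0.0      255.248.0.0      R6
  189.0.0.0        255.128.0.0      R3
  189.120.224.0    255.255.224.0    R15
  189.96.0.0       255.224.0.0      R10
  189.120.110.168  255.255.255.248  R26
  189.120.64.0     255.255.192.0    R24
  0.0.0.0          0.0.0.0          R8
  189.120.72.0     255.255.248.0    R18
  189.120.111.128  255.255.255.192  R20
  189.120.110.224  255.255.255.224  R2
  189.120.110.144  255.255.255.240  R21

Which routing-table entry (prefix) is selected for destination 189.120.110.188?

Entries matching 189.120.110.188:
  0.0.0.0/0 (default, matches everything)
  188.0.0.0/7 (188.0.0.0 - 189.255.255.255)
  189.0.0.0/9 (189.0.0.0 - 189.127.255.255)
  189.96.0.0/11 (189.96.0.0 - 189.127.255.255)
  189.120.0.0/13 (189.120.0.0 - 189.127.255.255)
  189.120.64.0/18 (189.120.64.0 - 189.120.127.255)
Most specific is 189.120.64.0/18.

189.120.64.0/18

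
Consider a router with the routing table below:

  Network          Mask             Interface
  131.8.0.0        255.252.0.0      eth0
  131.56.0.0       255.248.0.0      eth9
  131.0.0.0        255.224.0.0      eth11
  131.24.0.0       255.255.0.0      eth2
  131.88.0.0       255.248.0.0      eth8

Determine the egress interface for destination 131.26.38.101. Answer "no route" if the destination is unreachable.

Routes whose prefix contains 131.26.38.101:
  131.0.0.0/11 (131.0.0.0 - 131.31.255.255) -> eth11
More-specific entries that do NOT match:
  131.24.0.0/16 (131.24.0.0 - 131.24.255.255) does not contain 131.26.38.101
  131.8.0.0/14 (131.8.0.0 - 131.11.255.255) does not contain 131.26.38.101
  131.56.0.0/13 (131.56.0.0 - 131.63.255.255) does not contain 131.26.38.101
  131.88.0.0/13 (131.88.0.0 - 131.95.255.255) does not contain 131.26.38.101
Longest matching prefix is /11 -> interface eth11.

eth11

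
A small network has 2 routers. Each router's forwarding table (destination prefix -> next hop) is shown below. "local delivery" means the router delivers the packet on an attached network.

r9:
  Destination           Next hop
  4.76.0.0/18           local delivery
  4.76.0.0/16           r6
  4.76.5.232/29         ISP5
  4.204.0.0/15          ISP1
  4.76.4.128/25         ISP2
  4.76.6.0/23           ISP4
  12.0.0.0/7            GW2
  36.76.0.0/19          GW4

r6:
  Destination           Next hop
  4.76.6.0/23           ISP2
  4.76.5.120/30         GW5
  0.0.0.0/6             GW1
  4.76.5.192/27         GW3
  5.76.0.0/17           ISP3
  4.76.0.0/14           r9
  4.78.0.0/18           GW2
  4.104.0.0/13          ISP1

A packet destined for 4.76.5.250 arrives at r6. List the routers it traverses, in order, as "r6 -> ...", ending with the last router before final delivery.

At r6: longest match for 4.76.5.250 is 4.76.0.0/14 -> r9
At r9: longest match for 4.76.5.250 is 4.76.0.0/18 -> local delivery

r6 -> r9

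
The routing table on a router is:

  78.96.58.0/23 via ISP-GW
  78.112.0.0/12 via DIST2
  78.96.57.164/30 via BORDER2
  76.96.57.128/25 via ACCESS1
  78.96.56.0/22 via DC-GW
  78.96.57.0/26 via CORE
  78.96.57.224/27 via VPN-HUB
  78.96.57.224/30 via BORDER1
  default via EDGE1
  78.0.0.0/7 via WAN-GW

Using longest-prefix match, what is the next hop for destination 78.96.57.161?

Routes whose prefix contains 78.96.57.161:
  0.0.0.0/0 (default, matches everything) -> EDGE1
  78.0.0.0/7 (78.0.0.0 - 79.255.255.255) -> WAN-GW
  78.96.56.0/22 (78.96.56.0 - 78.96.59.255) -> DC-GW
More-specific entries that do NOT match:
  78.96.57.164/30 (78.96.57.164 - 78.96.57.167) does not contain 78.96.57.161
  78.96.57.224/30 (78.96.57.224 - 78.96.57.227) does not contain 78.96.57.161
  78.96.57.224/27 (78.96.57.224 - 78.96.57.255) does not contain 78.96.57.161
  78.96.57.0/26 (78.96.57.0 - 78.96.57.63) does not contain 78.96.57.161
  76.96.57.128/25 (76.96.57.128 - 76.96.57.255) does not contain 78.96.57.161
  78.96.58.0/23 (78.96.58.0 - 78.96.59.255) does not contain 78.96.57.161
Longest matching prefix is /22 -> next hop DC-GW.

DC-GW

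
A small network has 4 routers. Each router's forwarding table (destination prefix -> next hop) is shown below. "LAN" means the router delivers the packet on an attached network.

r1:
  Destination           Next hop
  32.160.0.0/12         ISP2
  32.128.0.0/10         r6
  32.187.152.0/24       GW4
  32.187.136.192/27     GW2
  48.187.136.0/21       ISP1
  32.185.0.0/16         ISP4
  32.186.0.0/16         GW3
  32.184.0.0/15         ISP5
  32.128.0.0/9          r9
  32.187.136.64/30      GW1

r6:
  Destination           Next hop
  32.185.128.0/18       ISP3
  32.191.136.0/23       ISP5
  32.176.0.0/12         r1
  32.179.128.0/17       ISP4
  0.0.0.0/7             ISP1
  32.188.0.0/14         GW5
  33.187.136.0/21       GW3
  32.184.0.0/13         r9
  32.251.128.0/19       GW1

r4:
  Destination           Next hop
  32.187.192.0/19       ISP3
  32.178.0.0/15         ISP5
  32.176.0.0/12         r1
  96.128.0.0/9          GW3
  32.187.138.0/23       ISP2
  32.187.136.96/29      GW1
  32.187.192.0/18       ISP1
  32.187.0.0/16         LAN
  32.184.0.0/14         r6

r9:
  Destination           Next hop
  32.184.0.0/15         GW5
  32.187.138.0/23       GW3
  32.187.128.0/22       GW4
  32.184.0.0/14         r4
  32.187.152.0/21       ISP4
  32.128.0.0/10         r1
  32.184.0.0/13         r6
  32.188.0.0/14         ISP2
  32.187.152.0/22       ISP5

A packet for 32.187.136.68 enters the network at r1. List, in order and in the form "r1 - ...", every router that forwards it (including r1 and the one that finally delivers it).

r1 - r6 - r9 - r4

At r1: longest match for 32.187.136.68 is 32.128.0.0/10 -> r6
At r6: longest match for 32.187.136.68 is 32.184.0.0/13 -> r9
At r9: longest match for 32.187.136.68 is 32.184.0.0/14 -> r4
At r4: longest match for 32.187.136.68 is 32.187.0.0/16 -> LAN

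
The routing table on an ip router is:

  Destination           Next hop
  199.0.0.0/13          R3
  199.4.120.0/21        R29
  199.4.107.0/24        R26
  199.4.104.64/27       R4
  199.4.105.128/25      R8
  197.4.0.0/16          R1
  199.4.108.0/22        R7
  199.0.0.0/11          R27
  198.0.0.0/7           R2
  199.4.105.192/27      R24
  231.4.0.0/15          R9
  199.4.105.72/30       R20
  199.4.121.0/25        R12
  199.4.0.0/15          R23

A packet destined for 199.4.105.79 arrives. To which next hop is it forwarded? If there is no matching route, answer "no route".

Routes whose prefix contains 199.4.105.79:
  198.0.0.0/7 (198.0.0.0 - 199.255.255.255) -> R2
  199.0.0.0/11 (199.0.0.0 - 199.31.255.255) -> R27
  199.0.0.0/13 (199.0.0.0 - 199.7.255.255) -> R3
  199.4.0.0/15 (199.4.0.0 - 199.5.255.255) -> R23
More-specific entries that do NOT match:
  199.4.105.72/30 (199.4.105.72 - 199.4.105.75) does not contain 199.4.105.79
  199.4.104.64/27 (199.4.104.64 - 199.4.104.95) does not contain 199.4.105.79
  199.4.105.192/27 (199.4.105.192 - 199.4.105.223) does not contain 199.4.105.79
  199.4.105.128/25 (199.4.105.128 - 199.4.105.255) does not contain 199.4.105.79
  199.4.121.0/25 (199.4.121.0 - 199.4.121.127) does not contain 199.4.105.79
  199.4.107.0/24 (199.4.107.0 - 199.4.107.255) does not contain 199.4.105.79
  199.4.108.0/22 (199.4.108.0 - 199.4.111.255) does not contain 199.4.105.79
  199.4.120.0/21 (199.4.120.0 - 199.4.127.255) does not contain 199.4.105.79
  197.4.0.0/16 (197.4.0.0 - 197.4.255.255) does not contain 199.4.105.79
Longest matching prefix is /15 -> next hop R23.

R23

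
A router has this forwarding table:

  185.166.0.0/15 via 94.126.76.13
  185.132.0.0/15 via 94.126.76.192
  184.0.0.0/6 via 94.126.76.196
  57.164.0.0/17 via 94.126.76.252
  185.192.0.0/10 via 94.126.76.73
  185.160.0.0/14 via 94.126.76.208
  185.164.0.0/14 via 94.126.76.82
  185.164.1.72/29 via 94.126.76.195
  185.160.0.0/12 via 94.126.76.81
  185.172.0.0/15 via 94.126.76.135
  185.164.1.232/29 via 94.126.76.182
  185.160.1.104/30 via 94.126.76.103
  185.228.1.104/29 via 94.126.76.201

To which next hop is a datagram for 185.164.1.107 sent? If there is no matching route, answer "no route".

Routes whose prefix contains 185.164.1.107:
  184.0.0.0/6 (184.0.0.0 - 187.255.255.255) -> 94.126.76.196
  185.160.0.0/12 (185.160.0.0 - 185.175.255.255) -> 94.126.76.81
  185.164.0.0/14 (185.164.0.0 - 185.167.255.255) -> 94.126.76.82
More-specific entries that do NOT match:
  185.160.1.104/30 (185.160.1.104 - 185.160.1.107) does not contain 185.164.1.107
  185.164.1.72/29 (185.164.1.72 - 185.164.1.79) does not contain 185.164.1.107
  185.164.1.232/29 (185.164.1.232 - 185.164.1.239) does not contain 185.164.1.107
  185.228.1.104/29 (185.228.1.104 - 185.228.1.111) does not contain 185.164.1.107
  57.164.0.0/17 (57.164.0.0 - 57.164.127.255) does not contain 185.164.1.107
  185.166.0.0/15 (185.166.0.0 - 185.167.255.255) does not contain 185.164.1.107
  185.132.0.0/15 (185.132.0.0 - 185.133.255.255) does not contain 185.164.1.107
  185.172.0.0/15 (185.172.0.0 - 185.173.255.255) does not contain 185.164.1.107
Longest matching prefix is /14 -> next hop 94.126.76.82.

94.126.76.82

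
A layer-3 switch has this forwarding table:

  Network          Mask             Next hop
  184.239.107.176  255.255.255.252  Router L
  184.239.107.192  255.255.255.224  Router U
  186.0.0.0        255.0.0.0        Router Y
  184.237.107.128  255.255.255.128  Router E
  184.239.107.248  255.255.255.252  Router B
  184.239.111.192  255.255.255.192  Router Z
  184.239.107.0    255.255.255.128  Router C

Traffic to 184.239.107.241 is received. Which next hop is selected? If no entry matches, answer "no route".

No entry's prefix contains 184.239.107.241; there is no default route.

no route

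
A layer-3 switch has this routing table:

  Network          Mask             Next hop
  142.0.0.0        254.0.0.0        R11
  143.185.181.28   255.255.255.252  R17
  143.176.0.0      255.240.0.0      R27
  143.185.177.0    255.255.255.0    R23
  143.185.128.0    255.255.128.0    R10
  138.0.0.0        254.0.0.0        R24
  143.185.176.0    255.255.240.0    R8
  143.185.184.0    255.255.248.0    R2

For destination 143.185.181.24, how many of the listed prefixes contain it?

4

Prefixes containing 143.185.181.24:
  142.0.0.0/7 (142.0.0.0 - 143.255.255.255)
  143.176.0.0/12 (143.176.0.0 - 143.191.255.255)
  143.185.128.0/17 (143.185.128.0 - 143.185.255.255)
  143.185.176.0/20 (143.185.176.0 - 143.185.191.255)
Total matching entries: 4.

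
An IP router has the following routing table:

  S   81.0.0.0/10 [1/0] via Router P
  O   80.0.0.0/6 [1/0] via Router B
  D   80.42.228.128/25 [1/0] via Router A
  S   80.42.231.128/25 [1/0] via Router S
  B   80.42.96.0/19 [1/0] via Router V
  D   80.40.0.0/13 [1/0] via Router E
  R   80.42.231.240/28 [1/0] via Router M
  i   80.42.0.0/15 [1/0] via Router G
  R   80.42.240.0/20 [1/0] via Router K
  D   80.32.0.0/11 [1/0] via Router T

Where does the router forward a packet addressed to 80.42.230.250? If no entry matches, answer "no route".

Router G

Routes whose prefix contains 80.42.230.250:
  80.0.0.0/6 (80.0.0.0 - 83.255.255.255) -> Router B
  80.32.0.0/11 (80.32.0.0 - 80.63.255.255) -> Router T
  80.40.0.0/13 (80.40.0.0 - 80.47.255.255) -> Router E
  80.42.0.0/15 (80.42.0.0 - 80.43.255.255) -> Router G
More-specific entries that do NOT match:
  80.42.231.240/28 (80.42.231.240 - 80.42.231.255) does not contain 80.42.230.250
  80.42.228.128/25 (80.42.228.128 - 80.42.228.255) does not contain 80.42.230.250
  80.42.231.128/25 (80.42.231.128 - 80.42.231.255) does not contain 80.42.230.250
  80.42.240.0/20 (80.42.240.0 - 80.42.255.255) does not contain 80.42.230.250
  80.42.96.0/19 (80.42.96.0 - 80.42.127.255) does not contain 80.42.230.250
Longest matching prefix is /15 -> next hop Router G.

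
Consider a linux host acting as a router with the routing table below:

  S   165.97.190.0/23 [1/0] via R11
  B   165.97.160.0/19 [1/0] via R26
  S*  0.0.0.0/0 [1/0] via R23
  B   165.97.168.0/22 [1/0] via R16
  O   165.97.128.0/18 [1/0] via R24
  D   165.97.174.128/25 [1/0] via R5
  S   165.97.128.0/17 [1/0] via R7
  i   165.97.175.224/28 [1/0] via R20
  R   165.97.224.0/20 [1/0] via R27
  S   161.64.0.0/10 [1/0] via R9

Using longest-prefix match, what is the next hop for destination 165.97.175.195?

R26

Routes whose prefix contains 165.97.175.195:
  0.0.0.0/0 (default, matches everything) -> R23
  165.97.128.0/17 (165.97.128.0 - 165.97.255.255) -> R7
  165.97.128.0/18 (165.97.128.0 - 165.97.191.255) -> R24
  165.97.160.0/19 (165.97.160.0 - 165.97.191.255) -> R26
More-specific entries that do NOT match:
  165.97.175.224/28 (165.97.175.224 - 165.97.175.239) does not contain 165.97.175.195
  165.97.174.128/25 (165.97.174.128 - 165.97.174.255) does not contain 165.97.175.195
  165.97.190.0/23 (165.97.190.0 - 165.97.191.255) does not contain 165.97.175.195
  165.97.168.0/22 (165.97.168.0 - 165.97.171.255) does not contain 165.97.175.195
  165.97.224.0/20 (165.97.224.0 - 165.97.239.255) does not contain 165.97.175.195
Longest matching prefix is /19 -> next hop R26.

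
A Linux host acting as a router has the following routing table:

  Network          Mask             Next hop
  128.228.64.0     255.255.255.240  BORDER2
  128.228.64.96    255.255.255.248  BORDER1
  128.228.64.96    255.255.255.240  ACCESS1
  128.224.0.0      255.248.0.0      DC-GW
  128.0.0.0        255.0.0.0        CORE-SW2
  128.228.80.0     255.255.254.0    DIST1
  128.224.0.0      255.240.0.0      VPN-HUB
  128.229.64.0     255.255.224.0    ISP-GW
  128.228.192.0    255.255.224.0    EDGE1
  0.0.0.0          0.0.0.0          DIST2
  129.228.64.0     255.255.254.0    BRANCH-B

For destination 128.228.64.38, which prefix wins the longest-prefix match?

128.224.0.0/13

Entries matching 128.228.64.38:
  0.0.0.0/0 (default, matches everything)
  128.0.0.0/8 (128.0.0.0 - 128.255.255.255)
  128.224.0.0/12 (128.224.0.0 - 128.239.255.255)
  128.224.0.0/13 (128.224.0.0 - 128.231.255.255)
Most specific is 128.224.0.0/13.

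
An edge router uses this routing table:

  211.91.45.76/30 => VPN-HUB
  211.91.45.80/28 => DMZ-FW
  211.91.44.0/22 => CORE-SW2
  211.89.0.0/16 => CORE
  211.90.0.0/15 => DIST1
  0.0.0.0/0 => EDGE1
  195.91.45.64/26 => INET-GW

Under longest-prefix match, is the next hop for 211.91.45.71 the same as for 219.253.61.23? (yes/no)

211.91.45.71: longest match 211.91.44.0/22 -> CORE-SW2
219.253.61.23: longest match 0.0.0.0/0 -> EDGE1

no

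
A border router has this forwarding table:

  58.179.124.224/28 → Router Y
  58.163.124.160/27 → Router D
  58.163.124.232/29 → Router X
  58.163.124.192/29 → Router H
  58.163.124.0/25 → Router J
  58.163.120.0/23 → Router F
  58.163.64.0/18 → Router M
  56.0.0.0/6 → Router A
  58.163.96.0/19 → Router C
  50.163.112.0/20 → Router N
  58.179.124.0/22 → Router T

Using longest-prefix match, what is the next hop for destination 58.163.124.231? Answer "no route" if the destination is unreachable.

Router C

Routes whose prefix contains 58.163.124.231:
  56.0.0.0/6 (56.0.0.0 - 59.255.255.255) -> Router A
  58.163.64.0/18 (58.163.64.0 - 58.163.127.255) -> Router M
  58.163.96.0/19 (58.163.96.0 - 58.163.127.255) -> Router C
More-specific entries that do NOT match:
  58.163.124.232/29 (58.163.124.232 - 58.163.124.239) does not contain 58.163.124.231
  58.163.124.192/29 (58.163.124.192 - 58.163.124.199) does not contain 58.163.124.231
  58.179.124.224/28 (58.179.124.224 - 58.179.124.239) does not contain 58.163.124.231
  58.163.124.160/27 (58.163.124.160 - 58.163.124.191) does not contain 58.163.124.231
  58.163.124.0/25 (58.163.124.0 - 58.163.124.127) does not contain 58.163.124.231
  58.163.120.0/23 (58.163.120.0 - 58.163.121.255) does not contain 58.163.124.231
  58.179.124.0/22 (58.179.124.0 - 58.179.127.255) does not contain 58.163.124.231
  50.163.112.0/20 (50.163.112.0 - 50.163.127.255) does not contain 58.163.124.231
Longest matching prefix is /19 -> next hop Router C.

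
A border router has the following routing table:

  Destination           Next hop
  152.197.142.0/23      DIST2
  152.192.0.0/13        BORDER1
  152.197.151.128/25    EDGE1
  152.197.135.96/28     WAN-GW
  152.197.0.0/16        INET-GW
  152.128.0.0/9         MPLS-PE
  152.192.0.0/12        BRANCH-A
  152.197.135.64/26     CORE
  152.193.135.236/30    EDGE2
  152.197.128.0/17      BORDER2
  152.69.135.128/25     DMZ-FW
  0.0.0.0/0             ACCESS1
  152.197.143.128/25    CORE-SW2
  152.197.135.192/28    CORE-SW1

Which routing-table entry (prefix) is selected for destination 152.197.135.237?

152.197.128.0/17

Entries matching 152.197.135.237:
  0.0.0.0/0 (default, matches everything)
  152.128.0.0/9 (152.128.0.0 - 152.255.255.255)
  152.192.0.0/12 (152.192.0.0 - 152.207.255.255)
  152.192.0.0/13 (152.192.0.0 - 152.199.255.255)
  152.197.0.0/16 (152.197.0.0 - 152.197.255.255)
  152.197.128.0/17 (152.197.128.0 - 152.197.255.255)
Most specific is 152.197.128.0/17.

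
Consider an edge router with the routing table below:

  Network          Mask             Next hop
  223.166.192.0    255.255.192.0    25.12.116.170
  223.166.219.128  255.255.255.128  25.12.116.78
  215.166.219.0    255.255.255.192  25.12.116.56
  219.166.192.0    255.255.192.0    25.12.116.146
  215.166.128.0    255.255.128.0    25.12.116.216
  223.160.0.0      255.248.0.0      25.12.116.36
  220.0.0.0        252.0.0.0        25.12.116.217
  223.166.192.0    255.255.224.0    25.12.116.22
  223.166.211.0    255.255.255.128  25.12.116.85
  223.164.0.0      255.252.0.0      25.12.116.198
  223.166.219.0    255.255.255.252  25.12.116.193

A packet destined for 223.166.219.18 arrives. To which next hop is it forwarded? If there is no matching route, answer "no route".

Routes whose prefix contains 223.166.219.18:
  220.0.0.0/6 (220.0.0.0 - 223.255.255.255) -> 25.12.116.217
  223.160.0.0/13 (223.160.0.0 - 223.167.255.255) -> 25.12.116.36
  223.164.0.0/14 (223.164.0.0 - 223.167.255.255) -> 25.12.116.198
  223.166.192.0/18 (223.166.192.0 - 223.166.255.255) -> 25.12.116.170
  223.166.192.0/19 (223.166.192.0 - 223.166.223.255) -> 25.12.116.22
More-specific entries that do NOT match:
  223.166.219.0/30 (223.166.219.0 - 223.166.219.3) does not contain 223.166.219.18
  215.166.219.0/26 (215.166.219.0 - 215.166.219.63) does not contain 223.166.219.18
  223.166.219.128/25 (223.166.219.128 - 223.166.219.255) does not contain 223.166.219.18
  223.166.211.0/25 (223.166.211.0 - 223.166.211.127) does not contain 223.166.219.18
Longest matching prefix is /19 -> next hop 25.12.116.22.

25.12.116.22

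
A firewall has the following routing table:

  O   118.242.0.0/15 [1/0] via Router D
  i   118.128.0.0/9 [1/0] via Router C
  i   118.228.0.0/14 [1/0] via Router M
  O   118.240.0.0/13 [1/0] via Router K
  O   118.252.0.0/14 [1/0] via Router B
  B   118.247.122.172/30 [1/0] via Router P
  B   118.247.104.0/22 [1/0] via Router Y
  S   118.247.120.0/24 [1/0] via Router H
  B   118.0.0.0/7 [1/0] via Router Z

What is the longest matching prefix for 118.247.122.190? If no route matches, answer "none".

Entries matching 118.247.122.190:
  118.0.0.0/7 (118.0.0.0 - 119.255.255.255)
  118.128.0.0/9 (118.128.0.0 - 118.255.255.255)
  118.240.0.0/13 (118.240.0.0 - 118.247.255.255)
Most specific is 118.240.0.0/13.

118.240.0.0/13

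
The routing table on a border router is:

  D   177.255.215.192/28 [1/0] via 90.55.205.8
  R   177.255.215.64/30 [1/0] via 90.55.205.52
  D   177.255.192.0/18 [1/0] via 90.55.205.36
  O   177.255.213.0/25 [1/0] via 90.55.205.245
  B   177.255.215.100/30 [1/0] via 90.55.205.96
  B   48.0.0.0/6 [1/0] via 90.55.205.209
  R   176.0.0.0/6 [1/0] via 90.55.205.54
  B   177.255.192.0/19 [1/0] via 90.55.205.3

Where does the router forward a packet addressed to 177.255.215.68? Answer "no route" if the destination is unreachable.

Routes whose prefix contains 177.255.215.68:
  176.0.0.0/6 (176.0.0.0 - 179.255.255.255) -> 90.55.205.54
  177.255.192.0/18 (177.255.192.0 - 177.255.255.255) -> 90.55.205.36
  177.255.192.0/19 (177.255.192.0 - 177.255.223.255) -> 90.55.205.3
More-specific entries that do NOT match:
  177.255.215.64/30 (177.255.215.64 - 177.255.215.67) does not contain 177.255.215.68
  177.255.215.100/30 (177.255.215.100 - 177.255.215.103) does not contain 177.255.215.68
  177.255.215.192/28 (177.255.215.192 - 177.255.215.207) does not contain 177.255.215.68
  177.255.213.0/25 (177.255.213.0 - 177.255.213.127) does not contain 177.255.215.68
Longest matching prefix is /19 -> next hop 90.55.205.3.

90.55.205.3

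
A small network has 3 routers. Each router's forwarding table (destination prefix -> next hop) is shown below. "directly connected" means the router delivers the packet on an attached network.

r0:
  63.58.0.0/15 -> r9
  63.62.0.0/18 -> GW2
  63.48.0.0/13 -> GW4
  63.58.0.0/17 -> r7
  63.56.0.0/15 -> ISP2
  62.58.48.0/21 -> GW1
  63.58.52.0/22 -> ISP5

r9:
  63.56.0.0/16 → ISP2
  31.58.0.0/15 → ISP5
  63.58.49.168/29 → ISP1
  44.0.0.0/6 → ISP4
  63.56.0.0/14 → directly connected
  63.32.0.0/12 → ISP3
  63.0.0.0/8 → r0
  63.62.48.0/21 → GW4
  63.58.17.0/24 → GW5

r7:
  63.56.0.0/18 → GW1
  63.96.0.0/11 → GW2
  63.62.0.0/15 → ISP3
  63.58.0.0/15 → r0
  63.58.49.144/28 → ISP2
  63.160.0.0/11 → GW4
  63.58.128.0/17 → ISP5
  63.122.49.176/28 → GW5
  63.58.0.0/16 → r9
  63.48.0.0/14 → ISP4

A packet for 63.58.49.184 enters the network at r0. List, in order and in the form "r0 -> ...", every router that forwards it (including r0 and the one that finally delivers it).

At r0: longest match for 63.58.49.184 is 63.58.0.0/17 -> r7
At r7: longest match for 63.58.49.184 is 63.58.0.0/16 -> r9
At r9: longest match for 63.58.49.184 is 63.56.0.0/14 -> directly connected

r0 -> r7 -> r9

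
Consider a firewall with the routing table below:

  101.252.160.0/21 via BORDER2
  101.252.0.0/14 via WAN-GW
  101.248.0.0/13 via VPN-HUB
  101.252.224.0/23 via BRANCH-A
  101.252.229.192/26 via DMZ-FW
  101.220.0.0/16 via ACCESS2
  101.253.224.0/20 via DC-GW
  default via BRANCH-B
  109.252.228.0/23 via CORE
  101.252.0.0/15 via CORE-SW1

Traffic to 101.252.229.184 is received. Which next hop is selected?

Routes whose prefix contains 101.252.229.184:
  0.0.0.0/0 (default, matches everything) -> BRANCH-B
  101.248.0.0/13 (101.248.0.0 - 101.255.255.255) -> VPN-HUB
  101.252.0.0/14 (101.252.0.0 - 101.255.255.255) -> WAN-GW
  101.252.0.0/15 (101.252.0.0 - 101.253.255.255) -> CORE-SW1
More-specific entries that do NOT match:
  101.252.229.192/26 (101.252.229.192 - 101.252.229.255) does not contain 101.252.229.184
  101.252.224.0/23 (101.252.224.0 - 101.252.225.255) does not contain 101.252.229.184
  109.252.228.0/23 (109.252.228.0 - 109.252.229.255) does not contain 101.252.229.184
  101.252.160.0/21 (101.252.160.0 - 101.252.167.255) does not contain 101.252.229.184
  101.253.224.0/20 (101.253.224.0 - 101.253.239.255) does not contain 101.252.229.184
  101.220.0.0/16 (101.220.0.0 - 101.220.255.255) does not contain 101.252.229.184
Longest matching prefix is /15 -> next hop CORE-SW1.

CORE-SW1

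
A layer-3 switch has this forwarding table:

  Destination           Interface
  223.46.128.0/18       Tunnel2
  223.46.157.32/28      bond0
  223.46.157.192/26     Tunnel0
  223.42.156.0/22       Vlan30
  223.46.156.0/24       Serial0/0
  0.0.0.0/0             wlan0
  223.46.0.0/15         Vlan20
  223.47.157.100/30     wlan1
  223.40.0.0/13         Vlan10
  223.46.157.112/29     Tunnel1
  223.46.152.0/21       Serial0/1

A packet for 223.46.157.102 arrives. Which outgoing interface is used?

Routes whose prefix contains 223.46.157.102:
  0.0.0.0/0 (default, matches everything) -> wlan0
  223.40.0.0/13 (223.40.0.0 - 223.47.255.255) -> Vlan10
  223.46.0.0/15 (223.46.0.0 - 223.47.255.255) -> Vlan20
  223.46.128.0/18 (223.46.128.0 - 223.46.191.255) -> Tunnel2
  223.46.152.0/21 (223.46.152.0 - 223.46.159.255) -> Serial0/1
More-specific entries that do NOT match:
  223.47.157.100/30 (223.47.157.100 - 223.47.157.103) does not contain 223.46.157.102
  223.46.157.112/29 (223.46.157.112 - 223.46.157.119) does not contain 223.46.157.102
  223.46.157.32/28 (223.46.157.32 - 223.46.157.47) does not contain 223.46.157.102
  223.46.157.192/26 (223.46.157.192 - 223.46.157.255) does not contain 223.46.157.102
  223.46.156.0/24 (223.46.156.0 - 223.46.156.255) does not contain 223.46.157.102
  223.42.156.0/22 (223.42.156.0 - 223.42.159.255) does not contain 223.46.157.102
Longest matching prefix is /21 -> interface Serial0/1.

Serial0/1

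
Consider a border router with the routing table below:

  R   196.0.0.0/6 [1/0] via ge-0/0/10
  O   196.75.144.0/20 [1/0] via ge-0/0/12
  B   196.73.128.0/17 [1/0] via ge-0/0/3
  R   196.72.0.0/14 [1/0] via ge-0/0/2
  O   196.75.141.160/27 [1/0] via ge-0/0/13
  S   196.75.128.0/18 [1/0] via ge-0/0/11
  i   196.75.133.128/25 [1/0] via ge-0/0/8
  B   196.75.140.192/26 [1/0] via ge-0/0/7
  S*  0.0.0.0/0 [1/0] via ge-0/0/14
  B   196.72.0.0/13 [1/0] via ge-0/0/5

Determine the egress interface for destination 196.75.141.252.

ge-0/0/11

Routes whose prefix contains 196.75.141.252:
  0.0.0.0/0 (default, matches everything) -> ge-0/0/14
  196.0.0.0/6 (196.0.0.0 - 199.255.255.255) -> ge-0/0/10
  196.72.0.0/13 (196.72.0.0 - 196.79.255.255) -> ge-0/0/5
  196.72.0.0/14 (196.72.0.0 - 196.75.255.255) -> ge-0/0/2
  196.75.128.0/18 (196.75.128.0 - 196.75.191.255) -> ge-0/0/11
More-specific entries that do NOT match:
  196.75.141.160/27 (196.75.141.160 - 196.75.141.191) does not contain 196.75.141.252
  196.75.140.192/26 (196.75.140.192 - 196.75.140.255) does not contain 196.75.141.252
  196.75.133.128/25 (196.75.133.128 - 196.75.133.255) does not contain 196.75.141.252
  196.75.144.0/20 (196.75.144.0 - 196.75.159.255) does not contain 196.75.141.252
Longest matching prefix is /18 -> interface ge-0/0/11.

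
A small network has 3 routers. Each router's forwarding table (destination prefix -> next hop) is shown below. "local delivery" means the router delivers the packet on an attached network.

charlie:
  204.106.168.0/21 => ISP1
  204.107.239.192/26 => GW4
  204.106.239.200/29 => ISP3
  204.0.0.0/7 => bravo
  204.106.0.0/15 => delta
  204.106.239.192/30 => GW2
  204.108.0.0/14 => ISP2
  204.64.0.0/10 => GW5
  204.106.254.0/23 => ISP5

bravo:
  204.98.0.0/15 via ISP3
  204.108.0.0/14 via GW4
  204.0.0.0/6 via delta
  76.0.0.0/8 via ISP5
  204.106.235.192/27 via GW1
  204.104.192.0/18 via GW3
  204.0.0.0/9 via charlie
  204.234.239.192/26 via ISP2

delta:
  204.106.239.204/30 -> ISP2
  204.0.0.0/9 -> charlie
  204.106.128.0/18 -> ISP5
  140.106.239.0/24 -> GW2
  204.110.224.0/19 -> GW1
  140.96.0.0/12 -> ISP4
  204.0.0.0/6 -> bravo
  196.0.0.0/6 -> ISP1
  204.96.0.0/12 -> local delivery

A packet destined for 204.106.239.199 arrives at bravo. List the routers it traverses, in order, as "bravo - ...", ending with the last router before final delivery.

bravo - charlie - delta

At bravo: longest match for 204.106.239.199 is 204.0.0.0/9 -> charlie
At charlie: longest match for 204.106.239.199 is 204.106.0.0/15 -> delta
At delta: longest match for 204.106.239.199 is 204.96.0.0/12 -> local delivery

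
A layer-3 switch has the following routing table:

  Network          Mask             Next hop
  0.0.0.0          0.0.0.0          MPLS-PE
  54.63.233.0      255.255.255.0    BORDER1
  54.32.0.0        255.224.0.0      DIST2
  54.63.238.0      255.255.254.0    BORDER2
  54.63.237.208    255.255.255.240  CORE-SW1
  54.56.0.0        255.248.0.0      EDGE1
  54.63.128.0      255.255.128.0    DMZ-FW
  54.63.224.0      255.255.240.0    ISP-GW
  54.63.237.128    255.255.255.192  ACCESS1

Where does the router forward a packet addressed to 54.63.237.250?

ISP-GW

Routes whose prefix contains 54.63.237.250:
  0.0.0.0/0 (default, matches everything) -> MPLS-PE
  54.32.0.0/11 (54.32.0.0 - 54.63.255.255) -> DIST2
  54.56.0.0/13 (54.56.0.0 - 54.63.255.255) -> EDGE1
  54.63.128.0/17 (54.63.128.0 - 54.63.255.255) -> DMZ-FW
  54.63.224.0/20 (54.63.224.0 - 54.63.239.255) -> ISP-GW
More-specific entries that do NOT match:
  54.63.237.208/28 (54.63.237.208 - 54.63.237.223) does not contain 54.63.237.250
  54.63.237.128/26 (54.63.237.128 - 54.63.237.191) does not contain 54.63.237.250
  54.63.233.0/24 (54.63.233.0 - 54.63.233.255) does not contain 54.63.237.250
  54.63.238.0/23 (54.63.238.0 - 54.63.239.255) does not contain 54.63.237.250
Longest matching prefix is /20 -> next hop ISP-GW.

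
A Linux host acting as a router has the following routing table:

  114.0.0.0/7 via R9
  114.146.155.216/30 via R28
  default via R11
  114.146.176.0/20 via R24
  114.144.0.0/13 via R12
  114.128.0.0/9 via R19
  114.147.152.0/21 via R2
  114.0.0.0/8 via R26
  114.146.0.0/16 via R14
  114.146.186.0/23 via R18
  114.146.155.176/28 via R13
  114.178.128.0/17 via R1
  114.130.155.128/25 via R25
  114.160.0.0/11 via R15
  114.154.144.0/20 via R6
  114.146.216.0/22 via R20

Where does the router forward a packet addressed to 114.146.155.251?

R14

Routes whose prefix contains 114.146.155.251:
  0.0.0.0/0 (default, matches everything) -> R11
  114.0.0.0/7 (114.0.0.0 - 115.255.255.255) -> R9
  114.0.0.0/8 (114.0.0.0 - 114.255.255.255) -> R26
  114.128.0.0/9 (114.128.0.0 - 114.255.255.255) -> R19
  114.144.0.0/13 (114.144.0.0 - 114.151.255.255) -> R12
  114.146.0.0/16 (114.146.0.0 - 114.146.255.255) -> R14
More-specific entries that do NOT match:
  114.146.155.216/30 (114.146.155.216 - 114.146.155.219) does not contain 114.146.155.251
  114.146.155.176/28 (114.146.155.176 - 114.146.155.191) does not contain 114.146.155.251
  114.130.155.128/25 (114.130.155.128 - 114.130.155.255) does not contain 114.146.155.251
  114.146.186.0/23 (114.146.186.0 - 114.146.187.255) does not contain 114.146.155.251
  114.146.216.0/22 (114.146.216.0 - 114.146.219.255) does not contain 114.146.155.251
  114.147.152.0/21 (114.147.152.0 - 114.147.159.255) does not contain 114.146.155.251
  114.146.176.0/20 (114.146.176.0 - 114.146.191.255) does not contain 114.146.155.251
  114.154.144.0/20 (114.154.144.0 - 114.154.159.255) does not contain 114.146.155.251
  114.178.128.0/17 (114.178.128.0 - 114.178.255.255) does not contain 114.146.155.251
Longest matching prefix is /16 -> next hop R14.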